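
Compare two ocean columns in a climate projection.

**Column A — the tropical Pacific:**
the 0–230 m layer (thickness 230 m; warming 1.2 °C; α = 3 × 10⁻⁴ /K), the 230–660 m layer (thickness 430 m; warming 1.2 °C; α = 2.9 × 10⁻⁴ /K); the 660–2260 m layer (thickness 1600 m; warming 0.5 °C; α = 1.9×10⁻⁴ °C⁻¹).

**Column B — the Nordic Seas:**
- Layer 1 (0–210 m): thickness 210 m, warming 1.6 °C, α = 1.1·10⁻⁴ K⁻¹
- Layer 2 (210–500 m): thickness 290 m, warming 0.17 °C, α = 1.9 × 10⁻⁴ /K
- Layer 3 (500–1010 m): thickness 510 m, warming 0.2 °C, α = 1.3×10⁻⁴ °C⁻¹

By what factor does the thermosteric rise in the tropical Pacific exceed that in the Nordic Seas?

A 0–230 m: 3×10⁻⁴ × 230 × 1.2 = 0.08280 m
A 230–660 m: 1.2 × 430 × 2.9×10⁻⁴ = 0.14964 m
A 660–2260 m: 1.9×10⁻⁴ × 1600 × 0.5 = 0.15200 m
A total: 0.38444 m
B Layer 1: 210 × 1.6 × 1.1×10⁻⁴ = 0.03696 m
B Layer 2: 0.17 × 290 × 1.9×10⁻⁴ = 0.009367 m
B Layer 3: 1.3×10⁻⁴ × 510 × 0.2 = 0.01326 m
B total: 0.059587 m
Ratio: 0.38444 / 0.059587 ≈ 6.452

a factor of 6.45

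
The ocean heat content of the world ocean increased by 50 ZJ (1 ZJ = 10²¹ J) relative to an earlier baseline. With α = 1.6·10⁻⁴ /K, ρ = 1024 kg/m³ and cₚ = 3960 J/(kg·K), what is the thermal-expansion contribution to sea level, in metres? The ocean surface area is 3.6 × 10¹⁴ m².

Δh = 0.0055 m

Per unit area: Q = 50×10²¹ / (3.6×10¹⁴) ≈ 1.389×10⁸ J/m²
Δh = αQ/(ρcₚ) = 1.6×10⁻⁴ × 1.389×10⁸ / (1024 × 3960) ≈ 0.0054806 m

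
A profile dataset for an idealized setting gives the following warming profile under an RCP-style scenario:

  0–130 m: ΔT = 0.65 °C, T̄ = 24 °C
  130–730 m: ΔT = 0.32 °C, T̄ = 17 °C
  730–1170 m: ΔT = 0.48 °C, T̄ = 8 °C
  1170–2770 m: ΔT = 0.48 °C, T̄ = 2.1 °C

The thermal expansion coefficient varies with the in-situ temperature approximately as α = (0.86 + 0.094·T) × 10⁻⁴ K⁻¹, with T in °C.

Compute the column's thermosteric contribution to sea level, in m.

Layer 1: α = (0.86 + 0.094×24)×10⁻⁴ = 3.116×10⁻⁴ K⁻¹
Layer 2: α = (0.86 + 0.094×17)×10⁻⁴ = 2.458×10⁻⁴ K⁻¹
Layer 3: α = (0.86 + 0.094×8)×10⁻⁴ = 1.612×10⁻⁴ K⁻¹
Layer 4: α = (0.86 + 0.094×2.1)×10⁻⁴ = 1.0574×10⁻⁴ K⁻¹
0–130 m: 130 × 0.65 × 3.116×10⁻⁴ = 0.0263302 m
130–730 m: 2.458×10⁻⁴ × 0.32 × 600 = 0.0471936 m
Layer 3: 1.612×10⁻⁴ × 440 × 0.48 = 0.03404544 m
0.48 × 1.0574×10⁻⁴ × 1600 = 0.08120832 m
Δh = 0.0263302 + 0.0471936 + 0.03404544 + 0.08120832 = 0.18877756 m ≈ 0.189 m

about 0.189 m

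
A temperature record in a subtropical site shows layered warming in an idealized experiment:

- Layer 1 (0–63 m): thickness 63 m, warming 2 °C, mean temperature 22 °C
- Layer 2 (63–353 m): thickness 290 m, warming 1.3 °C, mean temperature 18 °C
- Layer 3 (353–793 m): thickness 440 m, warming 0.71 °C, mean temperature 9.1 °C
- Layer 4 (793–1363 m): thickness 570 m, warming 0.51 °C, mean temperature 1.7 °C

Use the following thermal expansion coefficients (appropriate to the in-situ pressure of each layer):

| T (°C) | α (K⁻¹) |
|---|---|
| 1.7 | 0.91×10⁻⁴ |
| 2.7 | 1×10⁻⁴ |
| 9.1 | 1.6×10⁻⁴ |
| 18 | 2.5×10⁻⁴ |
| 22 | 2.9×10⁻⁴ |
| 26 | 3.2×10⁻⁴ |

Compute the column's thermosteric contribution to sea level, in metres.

Layer 1 at 22 °C → α = 2.9×10⁻⁴ K⁻¹
Layer 2 at 18 °C → α = 2.5×10⁻⁴ K⁻¹
Layer 3 at 9.1 °C → α = 1.6×10⁻⁴ K⁻¹
Layer 4 at 1.7 °C → α = 0.91×10⁻⁴ K⁻¹
0–63 m: 63 × 2 × 2.9×10⁻⁴ = 0.03654 m
1.3 × 2.5×10⁻⁴ × 290 = 0.09425 m
1.6×10⁻⁴ × 0.71 × 440 = 0.049984 m
0.91×10⁻⁴ × 570 × 0.51 = 0.0264537 m
Δh = 0.03654 + 0.09425 + 0.049984 + 0.0264537 = 0.2072277 m

0.21 m of thermosteric rise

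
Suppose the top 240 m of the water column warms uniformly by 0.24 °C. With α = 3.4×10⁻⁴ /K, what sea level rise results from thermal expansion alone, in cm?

2.0 cm

Δh = αΔT·H = 3.4×10⁻⁴ × 0.24 × 240 = 0.019584 m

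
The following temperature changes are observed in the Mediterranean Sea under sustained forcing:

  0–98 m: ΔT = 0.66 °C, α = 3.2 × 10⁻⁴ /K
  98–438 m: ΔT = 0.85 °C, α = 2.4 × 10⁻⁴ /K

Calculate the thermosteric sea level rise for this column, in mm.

90 mm

Layer 1: 0.66 × 98 × 3.2×10⁻⁴ = 0.0206976 m
2.4×10⁻⁴ × 340 × 0.85 = 0.06936 m
Δh = 0.0206976 + 0.06936 = 0.0900576 m ≈ 90 mm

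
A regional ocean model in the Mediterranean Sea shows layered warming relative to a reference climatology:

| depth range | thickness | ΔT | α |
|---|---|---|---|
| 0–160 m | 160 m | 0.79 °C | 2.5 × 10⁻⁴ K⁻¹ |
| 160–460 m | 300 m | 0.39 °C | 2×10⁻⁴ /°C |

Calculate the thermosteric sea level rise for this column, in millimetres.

55.0 mm of thermosteric rise

0.79 × 160 × 2.5×10⁻⁴ = 0.03160 m
Layer 2: 0.39 × 2×10⁻⁴ × 300 = 0.02340 m
Δh = 0.03160 + 0.02340 = 0.05500 m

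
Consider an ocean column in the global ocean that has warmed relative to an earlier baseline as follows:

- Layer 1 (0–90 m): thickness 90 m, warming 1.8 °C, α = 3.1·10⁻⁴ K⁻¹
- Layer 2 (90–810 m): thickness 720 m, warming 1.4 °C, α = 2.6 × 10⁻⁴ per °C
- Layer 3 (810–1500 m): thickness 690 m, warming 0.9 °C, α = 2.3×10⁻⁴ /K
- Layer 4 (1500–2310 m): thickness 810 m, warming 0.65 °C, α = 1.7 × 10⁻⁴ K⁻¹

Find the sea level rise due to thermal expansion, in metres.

0.54 m of thermosteric rise

0–90 m: 3.1×10⁻⁴ × 1.8 × 90 = 0.05022 m
Layer 2: 720 × 1.4 × 2.6×10⁻⁴ = 0.26208 m
2.3×10⁻⁴ × 690 × 0.9 = 0.14283 m
0.65 × 1.7×10⁻⁴ × 810 = 0.089505 m
Δh = 0.05022 + 0.26208 + 0.14283 + 0.089505 = 0.544635 m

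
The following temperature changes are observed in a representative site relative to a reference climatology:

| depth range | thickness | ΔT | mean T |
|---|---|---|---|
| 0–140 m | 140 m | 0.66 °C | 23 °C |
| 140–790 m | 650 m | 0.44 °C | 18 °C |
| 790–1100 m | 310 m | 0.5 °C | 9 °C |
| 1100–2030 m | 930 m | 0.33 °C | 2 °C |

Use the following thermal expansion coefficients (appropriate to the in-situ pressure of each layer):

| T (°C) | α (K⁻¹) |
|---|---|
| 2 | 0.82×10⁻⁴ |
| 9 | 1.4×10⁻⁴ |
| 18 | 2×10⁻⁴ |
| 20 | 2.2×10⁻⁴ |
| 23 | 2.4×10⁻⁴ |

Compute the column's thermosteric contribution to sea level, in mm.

Layer 1 at 23 °C → α = 2.4×10⁻⁴ K⁻¹
Layer 2 at 18 °C → α = 2×10⁻⁴ K⁻¹
Layer 3 at 9 °C → α = 1.4×10⁻⁴ K⁻¹
Layer 4 at 2 °C → α = 0.82×10⁻⁴ K⁻¹
140 × 2.4×10⁻⁴ × 0.66 = 0.022176 m
Layer 2: 650 × 0.44 × 2×10⁻⁴ = 0.05720 m
790–1100 m: 1.4×10⁻⁴ × 0.5 × 310 = 0.02170 m
1100–2030 m: 930 × 0.33 × 0.82×10⁻⁴ = 0.0251658 m
Δh = 0.022176 + 0.05720 + 0.02170 + 0.0251658 = 0.1262418 m

Δh = 130 mm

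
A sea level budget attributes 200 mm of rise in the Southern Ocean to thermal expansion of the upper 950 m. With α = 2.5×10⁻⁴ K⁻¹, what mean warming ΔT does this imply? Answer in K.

ΔT ≈ 0.842 K

ΔT = Δh/(αH) = 0.2 / (2.5×10⁻⁴ × 950) ≈ 0.8421 K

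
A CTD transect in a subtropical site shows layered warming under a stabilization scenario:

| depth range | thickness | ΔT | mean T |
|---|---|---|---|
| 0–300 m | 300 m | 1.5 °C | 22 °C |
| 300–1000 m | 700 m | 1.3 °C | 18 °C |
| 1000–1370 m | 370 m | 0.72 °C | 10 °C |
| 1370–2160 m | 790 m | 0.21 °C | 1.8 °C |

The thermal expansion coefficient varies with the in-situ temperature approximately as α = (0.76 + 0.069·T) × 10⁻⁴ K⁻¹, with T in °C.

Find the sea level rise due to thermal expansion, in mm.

338 mm

Layer 1: α = (0.76 + 0.069×22)×10⁻⁴ = 2.278×10⁻⁴ K⁻¹
Layer 2: α = (0.76 + 0.069×18)×10⁻⁴ = 2.002×10⁻⁴ K⁻¹
Layer 3: α = (0.76 + 0.069×10)×10⁻⁴ = 1.45×10⁻⁴ K⁻¹
Layer 4: α = (0.76 + 0.069×1.8)×10⁻⁴ = 0.8842×10⁻⁴ K⁻¹
Layer 1: 1.5 × 300 × 2.278×10⁻⁴ = 0.10251 m
300–1000 m: 700 × 1.3 × 2.002×10⁻⁴ = 0.182182 m
Layer 3: 0.72 × 1.45×10⁻⁴ × 370 = 0.038628 m
0.21 × 0.8842×10⁻⁴ × 790 = 0.014668878 m
Δh = 0.10251 + 0.182182 + 0.038628 + 0.014668878 = 0.337988878 m ≈ 338 mm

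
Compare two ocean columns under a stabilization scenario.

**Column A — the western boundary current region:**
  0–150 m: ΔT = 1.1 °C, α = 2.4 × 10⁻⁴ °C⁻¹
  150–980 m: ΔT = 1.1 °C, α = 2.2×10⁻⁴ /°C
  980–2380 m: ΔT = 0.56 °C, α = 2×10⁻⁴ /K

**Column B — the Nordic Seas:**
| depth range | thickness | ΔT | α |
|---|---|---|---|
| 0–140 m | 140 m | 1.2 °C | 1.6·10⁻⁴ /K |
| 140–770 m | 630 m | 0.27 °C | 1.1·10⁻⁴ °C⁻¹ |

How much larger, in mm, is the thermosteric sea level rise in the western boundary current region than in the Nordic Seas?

A 150 × 2.4×10⁻⁴ × 1.1 = 0.03960 m
A 830 × 1.1 × 2.2×10⁻⁴ = 0.20086 m
A 2×10⁻⁴ × 1400 × 0.56 = 0.15680 m
A total: 0.39726 m
B 140 × 1.2 × 1.6×10⁻⁴ = 0.02688 m
B 630 × 0.27 × 1.1×10⁻⁴ = 0.018711 m
B total: 0.045591 m
Difference: 0.39726 − 0.045591 = 0.351669 m

Δh_A − Δh_B ≈ 352 mm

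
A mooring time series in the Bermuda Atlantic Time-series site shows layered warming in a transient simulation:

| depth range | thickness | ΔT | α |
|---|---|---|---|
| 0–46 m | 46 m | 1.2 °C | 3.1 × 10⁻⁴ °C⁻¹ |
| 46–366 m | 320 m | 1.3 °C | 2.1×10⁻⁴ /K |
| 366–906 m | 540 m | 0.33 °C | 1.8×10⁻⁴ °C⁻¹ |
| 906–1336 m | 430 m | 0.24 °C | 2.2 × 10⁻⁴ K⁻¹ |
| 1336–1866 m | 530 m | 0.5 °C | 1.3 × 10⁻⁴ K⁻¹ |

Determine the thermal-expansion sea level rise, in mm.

Δh ≈ 194 mm

Layer 1: 1.2 × 3.1×10⁻⁴ × 46 = 0.017112 m
Layer 2: 2.1×10⁻⁴ × 1.3 × 320 = 0.08736 m
366–906 m: 1.8×10⁻⁴ × 0.33 × 540 = 0.032076 m
Layer 4: 2.2×10⁻⁴ × 430 × 0.24 = 0.022704 m
Layer 5: 1.3×10⁻⁴ × 530 × 0.5 = 0.03445 m
Δh = 0.017112 + 0.08736 + 0.032076 + 0.022704 + 0.03445 = 0.193702 m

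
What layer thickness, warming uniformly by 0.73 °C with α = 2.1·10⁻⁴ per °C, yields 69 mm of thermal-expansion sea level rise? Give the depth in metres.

H = Δh/(αΔT) = 0.069 / (2.1×10⁻⁴ × 0.73) ≈ 450.1 m

about 450 m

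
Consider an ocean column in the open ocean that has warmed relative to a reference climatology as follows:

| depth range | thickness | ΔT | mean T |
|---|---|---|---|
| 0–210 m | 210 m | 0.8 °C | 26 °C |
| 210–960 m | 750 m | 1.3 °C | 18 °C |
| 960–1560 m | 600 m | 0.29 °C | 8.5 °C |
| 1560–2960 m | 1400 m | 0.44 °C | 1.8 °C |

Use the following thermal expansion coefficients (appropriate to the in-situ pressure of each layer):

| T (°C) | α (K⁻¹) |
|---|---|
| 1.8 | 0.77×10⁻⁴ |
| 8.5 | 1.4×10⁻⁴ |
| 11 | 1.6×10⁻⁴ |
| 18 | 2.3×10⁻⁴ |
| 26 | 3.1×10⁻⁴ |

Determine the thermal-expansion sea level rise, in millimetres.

Δh ≈ 350 mm

Layer 1 at 26 °C → α = 3.1×10⁻⁴ K⁻¹
Layer 2 at 18 °C → α = 2.3×10⁻⁴ K⁻¹
Layer 3 at 8.5 °C → α = 1.4×10⁻⁴ K⁻¹
Layer 4 at 1.8 °C → α = 0.77×10⁻⁴ K⁻¹
0–210 m: 210 × 0.8 × 3.1×10⁻⁴ = 0.05208 m
Layer 2: 750 × 2.3×10⁻⁴ × 1.3 = 0.22425 m
960–1560 m: 600 × 0.29 × 1.4×10⁻⁴ = 0.02436 m
0.77×10⁻⁴ × 1400 × 0.44 = 0.047432 m
Δh = 0.05208 + 0.22425 + 0.02436 + 0.047432 = 0.348122 m ≈ 350 mm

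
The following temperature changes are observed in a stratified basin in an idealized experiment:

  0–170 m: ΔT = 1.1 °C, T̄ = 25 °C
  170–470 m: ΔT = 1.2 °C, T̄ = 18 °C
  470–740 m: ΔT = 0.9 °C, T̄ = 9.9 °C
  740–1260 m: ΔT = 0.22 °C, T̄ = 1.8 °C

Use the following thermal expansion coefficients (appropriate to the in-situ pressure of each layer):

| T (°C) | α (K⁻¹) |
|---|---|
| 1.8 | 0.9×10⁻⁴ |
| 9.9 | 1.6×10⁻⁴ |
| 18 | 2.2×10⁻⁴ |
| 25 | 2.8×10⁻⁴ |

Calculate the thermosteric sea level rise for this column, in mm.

Layer 1 at 25 °C → α = 2.8×10⁻⁴ K⁻¹
Layer 2 at 18 °C → α = 2.2×10⁻⁴ K⁻¹
Layer 3 at 9.9 °C → α = 1.6×10⁻⁴ K⁻¹
Layer 4 at 1.8 °C → α = 0.9×10⁻⁴ K⁻¹
0–170 m: 170 × 2.8×10⁻⁴ × 1.1 = 0.05236 m
2.2×10⁻⁴ × 1.2 × 300 = 0.07920 m
470–740 m: 0.9 × 1.6×10⁻⁴ × 270 = 0.03888 m
740–1260 m: 520 × 0.22 × 0.9×10⁻⁴ = 0.010296 m
Δh = 0.05236 + 0.07920 + 0.03888 + 0.010296 = 0.180736 m ≈ 181 mm

Δh ≈ 181 mm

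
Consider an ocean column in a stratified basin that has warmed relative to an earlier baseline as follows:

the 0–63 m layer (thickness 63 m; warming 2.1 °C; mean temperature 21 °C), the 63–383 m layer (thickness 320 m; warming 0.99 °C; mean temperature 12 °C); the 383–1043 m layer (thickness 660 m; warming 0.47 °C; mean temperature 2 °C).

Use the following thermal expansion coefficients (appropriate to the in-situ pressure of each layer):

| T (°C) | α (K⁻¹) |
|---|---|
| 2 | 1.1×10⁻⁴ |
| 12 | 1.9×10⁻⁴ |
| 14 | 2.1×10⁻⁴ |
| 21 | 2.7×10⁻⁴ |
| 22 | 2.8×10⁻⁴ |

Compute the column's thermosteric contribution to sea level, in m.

0.13 m of thermosteric rise

Layer 1 at 21 °C → α = 2.7×10⁻⁴ K⁻¹
Layer 2 at 12 °C → α = 1.9×10⁻⁴ K⁻¹
Layer 3 at 2 °C → α = 1.1×10⁻⁴ K⁻¹
2.1 × 63 × 2.7×10⁻⁴ = 0.035721 m
Layer 2: 1.9×10⁻⁴ × 320 × 0.99 = 0.060192 m
1.1×10⁻⁴ × 0.47 × 660 = 0.034122 m
Δh = 0.035721 + 0.060192 + 0.034122 = 0.130035 m ≈ 0.13 m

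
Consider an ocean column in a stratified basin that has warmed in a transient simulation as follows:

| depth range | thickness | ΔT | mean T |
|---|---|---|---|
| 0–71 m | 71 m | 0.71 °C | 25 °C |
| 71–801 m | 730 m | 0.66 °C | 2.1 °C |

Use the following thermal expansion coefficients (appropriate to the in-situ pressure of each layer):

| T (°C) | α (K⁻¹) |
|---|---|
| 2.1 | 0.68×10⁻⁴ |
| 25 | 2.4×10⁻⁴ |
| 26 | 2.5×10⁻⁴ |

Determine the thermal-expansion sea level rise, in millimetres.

about 45 mm

Layer 1 at 25 °C → α = 2.4×10⁻⁴ K⁻¹
Layer 2 at 2.1 °C → α = 0.68×10⁻⁴ K⁻¹
Layer 1: 0.71 × 2.4×10⁻⁴ × 71 = 0.0120984 m
Layer 2: 0.66 × 0.68×10⁻⁴ × 730 = 0.0327624 m
Δh = 0.0120984 + 0.0327624 = 0.0448608 m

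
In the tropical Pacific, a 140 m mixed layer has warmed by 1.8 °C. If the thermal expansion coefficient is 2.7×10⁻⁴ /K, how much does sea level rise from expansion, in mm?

Δh = αΔT·H = 2.7×10⁻⁴ × 1.8 × 140 = 0.06804 m

about 68.0 mm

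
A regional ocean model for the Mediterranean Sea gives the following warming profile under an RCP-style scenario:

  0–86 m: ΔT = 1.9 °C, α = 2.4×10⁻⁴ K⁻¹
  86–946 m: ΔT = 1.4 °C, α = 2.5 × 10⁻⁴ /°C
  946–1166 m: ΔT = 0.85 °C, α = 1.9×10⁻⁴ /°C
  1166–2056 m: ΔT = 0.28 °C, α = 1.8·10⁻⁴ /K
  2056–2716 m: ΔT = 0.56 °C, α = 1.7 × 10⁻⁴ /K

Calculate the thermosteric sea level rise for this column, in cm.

Δh ≈ 48.3 cm

2.4×10⁻⁴ × 1.9 × 86 = 0.039216 m
86–946 m: 2.5×10⁻⁴ × 860 × 1.4 = 0.30100 m
946–1166 m: 1.9×10⁻⁴ × 220 × 0.85 = 0.03553 m
1166–2056 m: 0.28 × 1.8×10⁻⁴ × 890 = 0.044856 m
Layer 5: 0.56 × 660 × 1.7×10⁻⁴ = 0.062832 m
Δh = 0.039216 + 0.30100 + 0.03553 + 0.044856 + 0.062832 = 0.483434 m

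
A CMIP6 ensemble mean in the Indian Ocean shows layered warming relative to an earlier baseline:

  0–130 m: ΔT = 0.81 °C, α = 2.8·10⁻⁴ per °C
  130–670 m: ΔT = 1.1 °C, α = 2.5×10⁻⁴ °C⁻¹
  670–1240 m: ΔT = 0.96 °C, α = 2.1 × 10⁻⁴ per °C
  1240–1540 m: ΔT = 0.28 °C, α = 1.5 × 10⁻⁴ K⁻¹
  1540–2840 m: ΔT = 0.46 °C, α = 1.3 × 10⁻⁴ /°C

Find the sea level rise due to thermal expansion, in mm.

about 383 mm

0–130 m: 130 × 0.81 × 2.8×10⁻⁴ = 0.029484 m
Layer 2: 540 × 1.1 × 2.5×10⁻⁴ = 0.14850 m
670–1240 m: 2.1×10⁻⁴ × 0.96 × 570 = 0.114912 m
1240–1540 m: 1.5×10⁻⁴ × 300 × 0.28 = 0.01260 m
Layer 5: 1.3×10⁻⁴ × 1300 × 0.46 = 0.07774 m
Δh = 0.029484 + 0.14850 + 0.114912 + 0.01260 + 0.07774 = 0.383236 m ≈ 383 mm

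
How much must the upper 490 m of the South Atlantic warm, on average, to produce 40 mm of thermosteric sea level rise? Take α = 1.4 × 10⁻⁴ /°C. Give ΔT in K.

ΔT = Δh/(αH) = 0.04 / (1.4×10⁻⁴ × 490) ≈ 0.5831 K

about 0.58 K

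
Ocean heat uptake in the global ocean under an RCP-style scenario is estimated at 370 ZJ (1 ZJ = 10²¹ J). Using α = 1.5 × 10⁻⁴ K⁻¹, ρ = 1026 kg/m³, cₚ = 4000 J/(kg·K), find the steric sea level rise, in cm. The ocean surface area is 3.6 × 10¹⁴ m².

Per unit area: Q = 370×10²¹ / (3.6×10¹⁴) ≈ 1.028×10⁹ J/m²
Δh = αQ/(ρcₚ) = 1.5×10⁻⁴ × 1.028×10⁹ / (1026 × 4000) ≈ 0.037573 m

3.76 cm of thermosteric rise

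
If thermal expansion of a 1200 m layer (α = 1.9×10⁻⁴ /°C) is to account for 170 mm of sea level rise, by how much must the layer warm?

ΔT = Δh/(αH) = 0.17 / (1.9×10⁻⁴ × 1200) ≈ 0.7456 °C

about 0.75 °C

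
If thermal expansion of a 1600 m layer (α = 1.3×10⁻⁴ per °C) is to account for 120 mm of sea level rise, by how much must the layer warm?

ΔT = Δh/(αH) = 0.12 / (1.3×10⁻⁴ × 1600) ≈ 0.5769 K

0.577 K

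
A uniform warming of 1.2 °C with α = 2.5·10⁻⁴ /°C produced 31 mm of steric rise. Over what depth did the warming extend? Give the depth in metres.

H = Δh/(αΔT) = 0.031 / (2.5×10⁻⁴ × 1.2) ≈ 103.3 m

H ≈ 100 m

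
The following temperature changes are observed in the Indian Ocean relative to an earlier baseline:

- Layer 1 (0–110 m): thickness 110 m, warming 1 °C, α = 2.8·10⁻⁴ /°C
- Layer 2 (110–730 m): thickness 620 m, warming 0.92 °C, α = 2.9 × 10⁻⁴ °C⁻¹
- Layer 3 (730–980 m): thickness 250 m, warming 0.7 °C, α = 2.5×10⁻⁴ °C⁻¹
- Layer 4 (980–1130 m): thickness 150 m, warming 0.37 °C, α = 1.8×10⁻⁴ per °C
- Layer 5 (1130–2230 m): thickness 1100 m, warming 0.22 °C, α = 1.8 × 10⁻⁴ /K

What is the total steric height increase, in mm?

2.8×10⁻⁴ × 1 × 110 = 0.03080 m
Layer 2: 620 × 0.92 × 2.9×10⁻⁴ = 0.165416 m
0.7 × 2.5×10⁻⁴ × 250 = 0.04375 m
Layer 4: 0.37 × 1.8×10⁻⁴ × 150 = 0.00999 m
1100 × 0.22 × 1.8×10⁻⁴ = 0.04356 m
Δh = 0.03080 + 0.165416 + 0.04375 + 0.00999 + 0.04356 = 0.293516 m ≈ 294 mm

294 mm of thermosteric rise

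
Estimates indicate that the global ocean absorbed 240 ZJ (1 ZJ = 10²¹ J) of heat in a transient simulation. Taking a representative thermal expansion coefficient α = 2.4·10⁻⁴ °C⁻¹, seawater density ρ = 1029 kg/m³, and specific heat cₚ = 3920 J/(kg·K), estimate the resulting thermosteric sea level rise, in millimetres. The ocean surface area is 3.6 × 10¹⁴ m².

Δh ≈ 39.7 mm

Per unit area: Q = 240×10²¹ / (3.6×10¹⁴) ≈ 6.667×10⁸ J/m²
Δh = αQ/(ρcₚ) = 2.4×10⁻⁴ × 6.667×10⁸ / (1029 × 3920) ≈ 0.039668 m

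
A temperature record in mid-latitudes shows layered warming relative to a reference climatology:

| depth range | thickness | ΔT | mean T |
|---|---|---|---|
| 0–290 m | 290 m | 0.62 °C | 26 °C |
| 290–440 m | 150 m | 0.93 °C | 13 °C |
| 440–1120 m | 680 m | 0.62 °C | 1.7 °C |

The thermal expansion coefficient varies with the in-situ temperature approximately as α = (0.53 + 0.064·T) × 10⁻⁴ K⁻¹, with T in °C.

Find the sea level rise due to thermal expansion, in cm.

8.54 cm

Layer 1: α = (0.53 + 0.064×26)×10⁻⁴ = 2.194×10⁻⁴ K⁻¹
Layer 2: α = (0.53 + 0.064×13)×10⁻⁴ = 1.362×10⁻⁴ K⁻¹
Layer 3: α = (0.53 + 0.064×1.7)×10⁻⁴ = 0.6388×10⁻⁴ K⁻¹
Layer 1: 290 × 2.194×10⁻⁴ × 0.62 = 0.03944812 m
290–440 m: 0.93 × 1.362×10⁻⁴ × 150 = 0.0189999 m
440–1120 m: 680 × 0.62 × 0.6388×10⁻⁴ = 0.026931808 m
Δh = 0.03944812 + 0.0189999 + 0.026931808 = 0.085379828 m ≈ 8.54 cm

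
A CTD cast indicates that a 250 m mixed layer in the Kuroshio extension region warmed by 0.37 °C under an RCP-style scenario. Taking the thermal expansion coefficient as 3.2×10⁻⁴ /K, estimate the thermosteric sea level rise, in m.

Δh = αΔT·H = 3.2×10⁻⁴ × 0.37 × 250 = 0.02960 m

0.030 m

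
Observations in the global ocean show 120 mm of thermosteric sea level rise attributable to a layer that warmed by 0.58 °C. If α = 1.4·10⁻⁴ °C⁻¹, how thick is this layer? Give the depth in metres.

about 1500 m

H = Δh/(αΔT) = 0.12 / (1.4×10⁻⁴ × 0.58) ≈ 1478 m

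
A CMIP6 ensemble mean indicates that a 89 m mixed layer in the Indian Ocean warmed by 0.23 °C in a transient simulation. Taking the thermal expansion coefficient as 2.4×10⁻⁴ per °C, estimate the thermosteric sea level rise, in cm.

about 0.49 cm

Δh = αΔT·H = 2.4×10⁻⁴ × 0.23 × 89 = 0.0049128 m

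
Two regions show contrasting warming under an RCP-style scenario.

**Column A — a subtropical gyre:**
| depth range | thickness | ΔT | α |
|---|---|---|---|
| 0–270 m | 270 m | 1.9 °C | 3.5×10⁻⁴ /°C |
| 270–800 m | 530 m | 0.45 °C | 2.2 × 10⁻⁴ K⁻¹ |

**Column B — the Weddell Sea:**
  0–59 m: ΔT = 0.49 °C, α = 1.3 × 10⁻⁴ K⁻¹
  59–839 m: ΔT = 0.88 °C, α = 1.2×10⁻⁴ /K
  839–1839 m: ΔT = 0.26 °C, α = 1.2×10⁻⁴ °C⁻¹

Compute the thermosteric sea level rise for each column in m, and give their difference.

A 1.9 × 270 × 3.5×10⁻⁴ = 0.17955 m
A 530 × 0.45 × 2.2×10⁻⁴ = 0.05247 m
A total: 0.23202 m
B 59 × 1.3×10⁻⁴ × 0.49 = 0.0037583 m
B Layer 2: 780 × 1.2×10⁻⁴ × 0.88 = 0.082368 m
B 1000 × 0.26 × 1.2×10⁻⁴ = 0.03120 m
B total: 0.1173263 m
Difference: 0.23202 − 0.1173263 = 0.1146937 m

Δh_A ≈ 0.232 m, Δh_B ≈ 0.117 m; difference ≈ 0.115 m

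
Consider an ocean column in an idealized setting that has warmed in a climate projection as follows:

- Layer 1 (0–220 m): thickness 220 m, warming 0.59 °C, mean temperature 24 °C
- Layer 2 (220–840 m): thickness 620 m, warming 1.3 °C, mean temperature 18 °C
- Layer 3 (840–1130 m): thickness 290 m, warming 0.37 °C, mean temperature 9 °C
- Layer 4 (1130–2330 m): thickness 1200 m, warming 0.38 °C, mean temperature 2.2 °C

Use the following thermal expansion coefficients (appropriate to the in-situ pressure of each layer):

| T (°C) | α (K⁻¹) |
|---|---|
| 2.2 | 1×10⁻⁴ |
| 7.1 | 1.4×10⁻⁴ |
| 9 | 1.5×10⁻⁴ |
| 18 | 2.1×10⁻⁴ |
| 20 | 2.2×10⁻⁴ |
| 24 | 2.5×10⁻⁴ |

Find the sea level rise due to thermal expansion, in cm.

Layer 1 at 24 °C → α = 2.5×10⁻⁴ K⁻¹
Layer 2 at 18 °C → α = 2.1×10⁻⁴ K⁻¹
Layer 3 at 9 °C → α = 1.5×10⁻⁴ K⁻¹
Layer 4 at 2.2 °C → α = 1×10⁻⁴ K⁻¹
0–220 m: 220 × 2.5×10⁻⁴ × 0.59 = 0.03245 m
Layer 2: 2.1×10⁻⁴ × 620 × 1.3 = 0.16926 m
840–1130 m: 0.37 × 290 × 1.5×10⁻⁴ = 0.016095 m
Layer 4: 1×10⁻⁴ × 0.38 × 1200 = 0.04560 m
Δh = 0.03245 + 0.16926 + 0.016095 + 0.04560 = 0.263405 m

Δh ≈ 26 cm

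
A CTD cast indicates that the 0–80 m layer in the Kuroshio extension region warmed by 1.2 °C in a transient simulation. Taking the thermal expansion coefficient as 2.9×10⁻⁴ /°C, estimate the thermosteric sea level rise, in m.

Δh = αΔT·H = 2.9×10⁻⁴ × 1.2 × 80 = 0.02784 m

0.0278 m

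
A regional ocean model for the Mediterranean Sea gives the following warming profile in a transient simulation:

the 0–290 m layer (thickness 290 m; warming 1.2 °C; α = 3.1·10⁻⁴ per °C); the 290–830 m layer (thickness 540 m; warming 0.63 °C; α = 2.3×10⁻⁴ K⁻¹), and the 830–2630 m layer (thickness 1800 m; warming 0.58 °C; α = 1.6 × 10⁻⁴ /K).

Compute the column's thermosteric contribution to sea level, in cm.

1.2 × 290 × 3.1×10⁻⁴ = 0.10788 m
0.63 × 2.3×10⁻⁴ × 540 = 0.078246 m
1800 × 0.58 × 1.6×10⁻⁴ = 0.16704 m
Δh = 0.10788 + 0.078246 + 0.16704 = 0.353166 m ≈ 35.3 cm

about 35.3 cm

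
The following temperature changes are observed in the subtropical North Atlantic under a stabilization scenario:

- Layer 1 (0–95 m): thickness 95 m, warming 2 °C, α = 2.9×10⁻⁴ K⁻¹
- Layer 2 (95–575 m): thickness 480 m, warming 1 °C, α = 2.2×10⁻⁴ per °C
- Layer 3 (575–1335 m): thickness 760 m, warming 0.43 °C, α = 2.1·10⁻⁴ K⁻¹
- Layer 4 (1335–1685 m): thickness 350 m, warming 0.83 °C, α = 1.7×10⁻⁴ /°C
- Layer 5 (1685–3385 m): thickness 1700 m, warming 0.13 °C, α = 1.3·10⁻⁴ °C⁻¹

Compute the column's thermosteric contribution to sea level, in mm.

Layer 1: 95 × 2.9×10⁻⁴ × 2 = 0.05510 m
2.2×10⁻⁴ × 1 × 480 = 0.10560 m
Layer 3: 0.43 × 760 × 2.1×10⁻⁴ = 0.068628 m
Layer 4: 0.83 × 1.7×10⁻⁴ × 350 = 0.049385 m
1685–3385 m: 0.13 × 1.3×10⁻⁴ × 1700 = 0.02873 m
Δh = 0.05510 + 0.10560 + 0.068628 + 0.049385 + 0.02873 = 0.307443 m

Δh = 310 mm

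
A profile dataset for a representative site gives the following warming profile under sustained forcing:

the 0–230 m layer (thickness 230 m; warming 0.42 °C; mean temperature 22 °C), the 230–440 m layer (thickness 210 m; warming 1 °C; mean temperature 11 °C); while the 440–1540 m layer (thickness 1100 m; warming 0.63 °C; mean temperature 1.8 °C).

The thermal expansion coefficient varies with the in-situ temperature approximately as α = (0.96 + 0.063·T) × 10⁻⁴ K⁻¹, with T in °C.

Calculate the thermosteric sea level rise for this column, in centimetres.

13.2 cm of thermosteric rise

Layer 1: α = (0.96 + 0.063×22)×10⁻⁴ = 2.346×10⁻⁴ K⁻¹
Layer 2: α = (0.96 + 0.063×11)×10⁻⁴ = 1.653×10⁻⁴ K⁻¹
Layer 3: α = (0.96 + 0.063×1.8)×10⁻⁴ = 1.0734×10⁻⁴ K⁻¹
0.42 × 2.346×10⁻⁴ × 230 = 0.02266236 m
1 × 210 × 1.653×10⁻⁴ = 0.034713 m
0.63 × 1100 × 1.0734×10⁻⁴ = 0.07438662 m
Δh = 0.02266236 + 0.034713 + 0.07438662 = 0.13176198 m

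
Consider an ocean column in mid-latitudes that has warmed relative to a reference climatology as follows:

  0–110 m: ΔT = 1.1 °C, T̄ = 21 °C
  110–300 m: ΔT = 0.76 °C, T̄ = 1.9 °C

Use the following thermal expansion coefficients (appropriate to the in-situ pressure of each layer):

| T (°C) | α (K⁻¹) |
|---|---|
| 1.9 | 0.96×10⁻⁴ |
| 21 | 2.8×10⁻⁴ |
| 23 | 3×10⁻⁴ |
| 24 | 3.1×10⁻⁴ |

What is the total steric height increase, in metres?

Layer 1 at 21 °C → α = 2.8×10⁻⁴ K⁻¹
Layer 2 at 1.9 °C → α = 0.96×10⁻⁴ K⁻¹
110 × 2.8×10⁻⁴ × 1.1 = 0.03388 m
Layer 2: 0.76 × 190 × 0.96×10⁻⁴ = 0.0138624 m
Δh = 0.03388 + 0.0138624 = 0.0477424 m

0.048 m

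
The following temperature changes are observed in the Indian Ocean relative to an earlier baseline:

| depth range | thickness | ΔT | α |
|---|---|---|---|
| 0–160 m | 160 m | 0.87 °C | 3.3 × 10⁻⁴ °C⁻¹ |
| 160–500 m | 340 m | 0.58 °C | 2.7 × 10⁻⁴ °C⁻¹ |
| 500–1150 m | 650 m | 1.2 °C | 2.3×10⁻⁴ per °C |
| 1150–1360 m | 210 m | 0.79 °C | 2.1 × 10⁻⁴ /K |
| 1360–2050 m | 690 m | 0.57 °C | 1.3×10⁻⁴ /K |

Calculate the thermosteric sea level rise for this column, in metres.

3.3×10⁻⁴ × 0.87 × 160 = 0.045936 m
2.7×10⁻⁴ × 0.58 × 340 = 0.053244 m
1.2 × 650 × 2.3×10⁻⁴ = 0.17940 m
0.79 × 2.1×10⁻⁴ × 210 = 0.034839 m
1360–2050 m: 690 × 1.3×10⁻⁴ × 0.57 = 0.051129 m
Δh = 0.045936 + 0.053244 + 0.17940 + 0.034839 + 0.051129 = 0.364548 m

about 0.365 m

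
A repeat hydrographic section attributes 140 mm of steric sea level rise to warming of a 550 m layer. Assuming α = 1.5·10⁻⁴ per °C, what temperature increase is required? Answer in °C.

ΔT = Δh/(αH) = 0.14 / (1.5×10⁻⁴ × 550) ≈ 1.697 °C

about 1.7 °C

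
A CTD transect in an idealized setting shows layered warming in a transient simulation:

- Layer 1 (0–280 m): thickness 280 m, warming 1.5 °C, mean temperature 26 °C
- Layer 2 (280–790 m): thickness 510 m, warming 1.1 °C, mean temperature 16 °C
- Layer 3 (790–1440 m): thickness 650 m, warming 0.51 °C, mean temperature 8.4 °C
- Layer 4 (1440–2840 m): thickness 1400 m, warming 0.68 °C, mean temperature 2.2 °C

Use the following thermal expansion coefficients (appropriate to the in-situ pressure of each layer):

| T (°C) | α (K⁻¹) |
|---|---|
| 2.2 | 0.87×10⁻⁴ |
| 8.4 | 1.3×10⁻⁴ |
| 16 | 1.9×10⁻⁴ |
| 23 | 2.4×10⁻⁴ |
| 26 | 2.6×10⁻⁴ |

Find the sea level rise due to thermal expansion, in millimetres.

Layer 1 at 26 °C → α = 2.6×10⁻⁴ K⁻¹
Layer 2 at 16 °C → α = 1.9×10⁻⁴ K⁻¹
Layer 3 at 8.4 °C → α = 1.3×10⁻⁴ K⁻¹
Layer 4 at 2.2 °C → α = 0.87×10⁻⁴ K⁻¹
280 × 2.6×10⁻⁴ × 1.5 = 0.10920 m
Layer 2: 1.1 × 510 × 1.9×10⁻⁴ = 0.10659 m
790–1440 m: 0.51 × 1.3×10⁻⁴ × 650 = 0.043095 m
1440–2840 m: 0.87×10⁻⁴ × 0.68 × 1400 = 0.082824 m
Δh = 0.10920 + 0.10659 + 0.043095 + 0.082824 = 0.341709 m ≈ 342 mm

342 mm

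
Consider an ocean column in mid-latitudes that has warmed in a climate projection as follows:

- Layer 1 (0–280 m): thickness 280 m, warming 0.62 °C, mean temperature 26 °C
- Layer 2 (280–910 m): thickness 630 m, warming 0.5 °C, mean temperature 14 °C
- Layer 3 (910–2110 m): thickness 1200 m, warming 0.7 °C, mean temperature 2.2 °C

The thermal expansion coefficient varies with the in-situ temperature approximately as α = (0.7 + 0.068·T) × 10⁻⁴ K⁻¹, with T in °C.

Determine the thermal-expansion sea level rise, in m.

Layer 1: α = (0.7 + 0.068×26)×10⁻⁴ = 2.468×10⁻⁴ K⁻¹
Layer 2: α = (0.7 + 0.068×14)×10⁻⁴ = 1.652×10⁻⁴ K⁻¹
Layer 3: α = (0.7 + 0.068×2.2)×10⁻⁴ = 0.8496×10⁻⁴ K⁻¹
Layer 1: 2.468×10⁻⁴ × 280 × 0.62 = 0.04284448 m
280–910 m: 630 × 0.5 × 1.652×10⁻⁴ = 0.052038 m
910–2110 m: 0.8496×10⁻⁴ × 1200 × 0.7 = 0.0713664 m
Δh = 0.04284448 + 0.052038 + 0.0713664 = 0.16624888 m

Δh ≈ 0.166 m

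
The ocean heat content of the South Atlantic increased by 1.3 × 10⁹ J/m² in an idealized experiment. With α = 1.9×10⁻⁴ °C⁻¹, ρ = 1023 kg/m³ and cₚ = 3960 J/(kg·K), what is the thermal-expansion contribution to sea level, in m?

Δh = αQ/(ρcₚ) = 1.9×10⁻⁴ × 1.3×10⁹ / (1023 × 3960) ≈ 0.060971 m

Δh = 0.061 m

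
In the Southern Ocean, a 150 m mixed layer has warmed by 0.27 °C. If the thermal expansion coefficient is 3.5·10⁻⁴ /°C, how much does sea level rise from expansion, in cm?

Δh = 1.4 cm

Δh = αΔT·H = 3.5×10⁻⁴ × 0.27 × 150 = 0.014175 m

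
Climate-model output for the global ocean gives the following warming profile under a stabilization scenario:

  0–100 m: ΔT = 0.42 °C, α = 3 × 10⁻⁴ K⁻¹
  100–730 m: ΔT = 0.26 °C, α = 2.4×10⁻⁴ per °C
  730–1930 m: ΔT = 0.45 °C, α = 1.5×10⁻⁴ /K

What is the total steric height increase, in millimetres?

Layer 1: 100 × 3×10⁻⁴ × 0.42 = 0.01260 m
100–730 m: 2.4×10⁻⁴ × 630 × 0.26 = 0.039312 m
Layer 3: 0.45 × 1.5×10⁻⁴ × 1200 = 0.08100 m
Δh = 0.01260 + 0.039312 + 0.08100 = 0.132912 m

130 mm of thermosteric rise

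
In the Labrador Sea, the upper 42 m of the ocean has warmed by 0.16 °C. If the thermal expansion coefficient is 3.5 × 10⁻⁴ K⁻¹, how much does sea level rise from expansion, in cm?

Δh = αΔT·H = 3.5×10⁻⁴ × 0.16 × 42 = 0.002352 m

about 0.235 cm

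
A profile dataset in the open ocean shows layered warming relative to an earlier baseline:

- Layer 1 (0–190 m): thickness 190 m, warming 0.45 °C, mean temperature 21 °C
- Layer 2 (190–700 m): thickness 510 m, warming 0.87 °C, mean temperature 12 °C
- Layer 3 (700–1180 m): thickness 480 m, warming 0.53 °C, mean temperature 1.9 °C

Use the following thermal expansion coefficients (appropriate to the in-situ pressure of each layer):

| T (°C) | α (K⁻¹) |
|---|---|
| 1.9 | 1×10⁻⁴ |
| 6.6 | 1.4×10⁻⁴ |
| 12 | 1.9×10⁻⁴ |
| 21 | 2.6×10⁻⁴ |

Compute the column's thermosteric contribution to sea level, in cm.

Layer 1 at 21 °C → α = 2.6×10⁻⁴ K⁻¹
Layer 2 at 12 °C → α = 1.9×10⁻⁴ K⁻¹
Layer 3 at 1.9 °C → α = 1×10⁻⁴ K⁻¹
0–190 m: 2.6×10⁻⁴ × 0.45 × 190 = 0.02223 m
0.87 × 1.9×10⁻⁴ × 510 = 0.084303 m
700–1180 m: 0.53 × 480 × 1×10⁻⁴ = 0.02544 m
Δh = 0.02223 + 0.084303 + 0.02544 = 0.131973 m

13.2 cm of thermosteric rise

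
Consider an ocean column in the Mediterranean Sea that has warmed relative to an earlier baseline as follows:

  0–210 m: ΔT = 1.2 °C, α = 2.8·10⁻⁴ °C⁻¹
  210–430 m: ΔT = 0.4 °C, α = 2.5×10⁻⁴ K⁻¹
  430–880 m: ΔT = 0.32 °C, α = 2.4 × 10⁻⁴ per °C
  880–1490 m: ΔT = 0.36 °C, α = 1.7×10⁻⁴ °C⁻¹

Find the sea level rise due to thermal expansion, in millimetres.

Δh ≈ 160 mm

Layer 1: 1.2 × 210 × 2.8×10⁻⁴ = 0.07056 m
220 × 2.5×10⁻⁴ × 0.4 = 0.02200 m
430–880 m: 0.32 × 2.4×10⁻⁴ × 450 = 0.03456 m
880–1490 m: 0.36 × 610 × 1.7×10⁻⁴ = 0.037332 m
Δh = 0.07056 + 0.02200 + 0.03456 + 0.037332 = 0.164452 m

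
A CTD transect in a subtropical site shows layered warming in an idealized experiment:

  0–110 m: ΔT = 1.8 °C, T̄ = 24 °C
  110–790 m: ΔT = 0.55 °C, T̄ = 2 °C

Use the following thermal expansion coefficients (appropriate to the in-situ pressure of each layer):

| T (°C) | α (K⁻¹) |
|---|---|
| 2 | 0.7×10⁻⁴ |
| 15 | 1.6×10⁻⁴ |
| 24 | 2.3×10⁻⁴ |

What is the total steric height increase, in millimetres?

72 mm of thermosteric rise

Layer 1 at 24 °C → α = 2.3×10⁻⁴ K⁻¹
Layer 2 at 2 °C → α = 0.7×10⁻⁴ K⁻¹
Layer 1: 110 × 2.3×10⁻⁴ × 1.8 = 0.04554 m
Layer 2: 680 × 0.7×10⁻⁴ × 0.55 = 0.02618 m
Δh = 0.04554 + 0.02618 = 0.07172 m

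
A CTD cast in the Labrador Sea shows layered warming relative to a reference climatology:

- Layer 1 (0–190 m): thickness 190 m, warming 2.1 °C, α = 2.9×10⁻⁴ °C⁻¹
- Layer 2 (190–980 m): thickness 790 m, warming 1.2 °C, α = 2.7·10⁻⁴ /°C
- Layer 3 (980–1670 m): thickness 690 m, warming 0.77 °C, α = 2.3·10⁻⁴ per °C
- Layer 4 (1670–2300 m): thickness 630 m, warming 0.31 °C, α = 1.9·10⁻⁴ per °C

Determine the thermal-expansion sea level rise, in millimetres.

Δh = 531 mm

Layer 1: 2.1 × 2.9×10⁻⁴ × 190 = 0.11571 m
Layer 2: 1.2 × 790 × 2.7×10⁻⁴ = 0.25596 m
Layer 3: 0.77 × 690 × 2.3×10⁻⁴ = 0.122199 m
1670–2300 m: 0.31 × 1.9×10⁻⁴ × 630 = 0.037107 m
Δh = 0.11571 + 0.25596 + 0.122199 + 0.037107 = 0.530976 m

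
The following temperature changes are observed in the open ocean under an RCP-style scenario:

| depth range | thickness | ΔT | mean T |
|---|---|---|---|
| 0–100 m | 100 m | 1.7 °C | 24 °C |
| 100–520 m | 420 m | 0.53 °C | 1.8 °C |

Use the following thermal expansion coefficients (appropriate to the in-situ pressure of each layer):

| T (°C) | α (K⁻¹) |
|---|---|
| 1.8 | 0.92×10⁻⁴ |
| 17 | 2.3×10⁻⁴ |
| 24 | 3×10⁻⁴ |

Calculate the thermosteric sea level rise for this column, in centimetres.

Δh = 7.1 cm

Layer 1 at 24 °C → α = 3×10⁻⁴ K⁻¹
Layer 2 at 1.8 °C → α = 0.92×10⁻⁴ K⁻¹
3×10⁻⁴ × 1.7 × 100 = 0.05100 m
Layer 2: 420 × 0.53 × 0.92×10⁻⁴ = 0.0204792 m
Δh = 0.05100 + 0.0204792 = 0.0714792 m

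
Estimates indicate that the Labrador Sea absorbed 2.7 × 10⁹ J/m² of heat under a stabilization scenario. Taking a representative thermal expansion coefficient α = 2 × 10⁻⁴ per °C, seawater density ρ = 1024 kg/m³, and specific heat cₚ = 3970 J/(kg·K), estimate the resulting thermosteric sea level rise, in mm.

Δh = αQ/(ρcₚ) = 2×10⁻⁴ × 2.7×10⁹ / (1024 × 3970) ≈ 0.13283 m

133 mm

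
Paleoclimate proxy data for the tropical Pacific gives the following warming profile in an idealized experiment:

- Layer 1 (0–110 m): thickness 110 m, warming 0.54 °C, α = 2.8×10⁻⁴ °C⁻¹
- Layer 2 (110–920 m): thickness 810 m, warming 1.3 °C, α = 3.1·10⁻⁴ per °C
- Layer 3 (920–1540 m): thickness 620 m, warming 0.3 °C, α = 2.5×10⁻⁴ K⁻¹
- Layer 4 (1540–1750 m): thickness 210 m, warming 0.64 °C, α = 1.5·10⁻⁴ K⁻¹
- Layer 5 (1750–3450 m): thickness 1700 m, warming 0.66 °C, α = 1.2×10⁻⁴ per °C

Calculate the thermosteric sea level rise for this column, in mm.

about 544 mm

0–110 m: 2.8×10⁻⁴ × 0.54 × 110 = 0.016632 m
Layer 2: 3.1×10⁻⁴ × 1.3 × 810 = 0.32643 m
2.5×10⁻⁴ × 0.3 × 620 = 0.04650 m
1540–1750 m: 210 × 0.64 × 1.5×10⁻⁴ = 0.02016 m
Layer 5: 1.2×10⁻⁴ × 1700 × 0.66 = 0.13464 m
Δh = 0.016632 + 0.32643 + 0.04650 + 0.02016 + 0.13464 = 0.544362 m ≈ 544 mm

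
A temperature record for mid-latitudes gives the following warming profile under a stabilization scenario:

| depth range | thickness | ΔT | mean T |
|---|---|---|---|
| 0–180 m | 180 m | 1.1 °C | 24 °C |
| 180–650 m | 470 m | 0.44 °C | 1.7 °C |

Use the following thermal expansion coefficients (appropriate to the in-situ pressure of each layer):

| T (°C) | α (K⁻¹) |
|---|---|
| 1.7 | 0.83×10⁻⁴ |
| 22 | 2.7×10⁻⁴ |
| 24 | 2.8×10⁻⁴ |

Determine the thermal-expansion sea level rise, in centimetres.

Layer 1 at 24 °C → α = 2.8×10⁻⁴ K⁻¹
Layer 2 at 1.7 °C → α = 0.83×10⁻⁴ K⁻¹
Layer 1: 1.1 × 180 × 2.8×10⁻⁴ = 0.05544 m
0.44 × 0.83×10⁻⁴ × 470 = 0.0171644 m
Δh = 0.05544 + 0.0171644 = 0.0726044 m ≈ 7.26 cm

Δh = 7.26 cm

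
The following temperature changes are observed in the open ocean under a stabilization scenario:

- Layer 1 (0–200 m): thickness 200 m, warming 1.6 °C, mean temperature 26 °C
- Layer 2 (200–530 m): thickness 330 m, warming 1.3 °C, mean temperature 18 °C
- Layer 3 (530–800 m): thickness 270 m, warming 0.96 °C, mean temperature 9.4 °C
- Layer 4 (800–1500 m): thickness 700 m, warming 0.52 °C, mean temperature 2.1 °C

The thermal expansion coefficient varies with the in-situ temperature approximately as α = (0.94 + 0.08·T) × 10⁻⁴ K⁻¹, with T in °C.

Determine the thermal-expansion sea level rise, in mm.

Layer 1: α = (0.94 + 0.08×26)×10⁻⁴ = 3.02×10⁻⁴ K⁻¹
Layer 2: α = (0.94 + 0.08×18)×10⁻⁴ = 2.38×10⁻⁴ K⁻¹
Layer 3: α = (0.94 + 0.08×9.4)×10⁻⁴ = 1.692×10⁻⁴ K⁻¹
Layer 4: α = (0.94 + 0.08×2.1)×10⁻⁴ = 1.108×10⁻⁴ K⁻¹
0–200 m: 3.02×10⁻⁴ × 200 × 1.6 = 0.09664 m
Layer 2: 330 × 2.38×10⁻⁴ × 1.3 = 0.102102 m
0.96 × 1.692×10⁻⁴ × 270 = 0.04385664 m
Layer 4: 0.52 × 1.108×10⁻⁴ × 700 = 0.0403312 m
Δh = 0.09664 + 0.102102 + 0.04385664 + 0.0403312 = 0.28292984 m

283 mm of thermosteric rise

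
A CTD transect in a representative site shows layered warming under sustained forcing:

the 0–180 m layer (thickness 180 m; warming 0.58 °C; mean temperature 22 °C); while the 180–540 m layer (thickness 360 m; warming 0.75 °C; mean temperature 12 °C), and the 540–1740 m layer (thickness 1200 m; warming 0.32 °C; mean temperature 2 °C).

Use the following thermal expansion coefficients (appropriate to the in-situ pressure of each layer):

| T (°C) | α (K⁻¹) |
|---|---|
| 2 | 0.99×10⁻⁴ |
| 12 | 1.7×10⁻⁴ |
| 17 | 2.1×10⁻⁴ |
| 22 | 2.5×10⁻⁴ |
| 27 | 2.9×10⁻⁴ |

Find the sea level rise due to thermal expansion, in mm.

Layer 1 at 22 °C → α = 2.5×10⁻⁴ K⁻¹
Layer 2 at 12 °C → α = 1.7×10⁻⁴ K⁻¹
Layer 3 at 2 °C → α = 0.99×10⁻⁴ K⁻¹
Layer 1: 180 × 2.5×10⁻⁴ × 0.58 = 0.02610 m
1.7×10⁻⁴ × 0.75 × 360 = 0.04590 m
540–1740 m: 0.32 × 0.99×10⁻⁴ × 1200 = 0.038016 m
Δh = 0.02610 + 0.04590 + 0.038016 = 0.110016 m

110 mm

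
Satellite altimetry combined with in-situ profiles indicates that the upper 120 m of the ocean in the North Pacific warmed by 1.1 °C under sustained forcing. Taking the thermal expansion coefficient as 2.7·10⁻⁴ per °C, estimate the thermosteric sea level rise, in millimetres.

36 mm of thermosteric rise

Δh = αΔT·H = 2.7×10⁻⁴ × 1.1 × 120 = 0.03564 m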